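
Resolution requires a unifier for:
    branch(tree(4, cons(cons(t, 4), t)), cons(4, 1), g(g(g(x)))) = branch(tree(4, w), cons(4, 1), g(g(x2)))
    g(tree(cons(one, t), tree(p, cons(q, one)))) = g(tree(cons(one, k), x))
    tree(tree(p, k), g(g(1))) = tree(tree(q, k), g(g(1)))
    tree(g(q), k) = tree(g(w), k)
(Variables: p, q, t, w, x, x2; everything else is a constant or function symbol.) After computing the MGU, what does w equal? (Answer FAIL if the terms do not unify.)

cons(cons(k, 4), k)

Decompose branch/3: tree(4, cons(cons(t, 4), t)) = tree(4, w),  cons(4, 1) = cons(4, 1),  g(g(g(x))) = g(g(x2)).
Decompose tree/2: 4 = 4,  cons(cons(t, 4), t) = w.
Delete trivial equation 4 = 4.
Bind w := cons(cons(t, 4), t); substituting into the one remaining equation that mentions w gives: tree(g(q), k) = tree(g(cons(cons(t, 4), t)), k).
Delete trivial equation cons(4, 1) = cons(4, 1).
Decompose g/1: g(g(x)) = g(x2).
Decompose g/1: g(x) = x2.
Bind x2 := g(x); no other remaining equation mentions x2.
Decompose g/1: tree(cons(one, t), tree(p, cons(q, one))) = tree(cons(one, k), x).
Decompose tree/2: cons(one, t) = cons(one, k),  tree(p, cons(q, one)) = x.
Decompose cons/2: one = one,  t = k.
Delete trivial equation one = one.
Bind t := k; substituting into the one remaining equation that mentions t gives: tree(g(q), k) = tree(g(cons(cons(k, 4), k)), k). Substituting into the earlier binding gives w := cons(cons(k, 4), k).
Bind x := tree(p, cons(q, one)); no other remaining equation mentions x. Substituting into the earlier binding gives x2 := g(tree(p, cons(q, one))).
Decompose tree/2: tree(p, k) = tree(q, k),  g(g(1)) = g(g(1)).
Decompose tree/2: p = q,  k = k.
Bind p := q; no other remaining equation mentions p. Substituting into the earlier bindings gives x2 := g(tree(q, cons(q, one))), x := tree(q, cons(q, one)).
Delete trivial equation k = k.
Delete trivial equation g(g(1)) = g(g(1)).
Decompose tree/2: g(q) = g(cons(cons(k, 4), k)),  k = k.
Decompose g/1: q = cons(cons(k, 4), k).
Bind q := cons(cons(k, 4), k); no other remaining equation mentions q. Substituting into the earlier bindings gives x2 := g(tree(cons(cons(k, 4), k), cons(cons(cons(k, 4), k), one))), x := tree(cons(cons(k, 4), k), cons(cons(cons(k, 4), k), one)), p := cons(cons(k, 4), k).
Delete trivial equation k = k.
MGU = { w ↦ cons(cons(k, 4), k), x2 ↦ g(tree(cons(cons(k, 4), k), cons(cons(cons(k, 4), k), one))), t ↦ k, x ↦ tree(cons(cons(k, 4), k), cons(cons(cons(k, 4), k), one)), p ↦ cons(cons(k, 4), k), q ↦ cons(cons(k, 4), k) }, so w ↦ cons(cons(k, 4), k).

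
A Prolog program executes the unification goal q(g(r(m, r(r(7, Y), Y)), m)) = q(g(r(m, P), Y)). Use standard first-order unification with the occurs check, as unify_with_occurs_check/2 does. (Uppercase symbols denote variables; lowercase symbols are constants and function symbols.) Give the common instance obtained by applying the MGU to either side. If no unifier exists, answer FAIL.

q(g(r(m, r(r(7, m), m)), m))

Decompose q/1: g(r(m, r(r(7, Y), Y)), m) = g(r(m, P), Y).
Decompose g/2: r(m, r(r(7, Y), Y)) = r(m, P),  m = Y.
Decompose r/2: m = m,  r(r(7, Y), Y) = P.
Delete trivial equation m = m.
Bind P := r(r(7, Y), Y); no other remaining equation mentions P.
Bind Y := m. Substituting into the earlier binding gives P := r(r(7, m), m).
Applying the MGU to either side gives q(g(r(m, r(r(7, m), m)), m)).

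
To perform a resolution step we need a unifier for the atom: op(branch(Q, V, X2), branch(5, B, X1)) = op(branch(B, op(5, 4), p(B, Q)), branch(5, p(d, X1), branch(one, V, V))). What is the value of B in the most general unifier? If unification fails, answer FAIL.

p(d, branch(one, op(5, 4), op(5, 4)))

Decompose op/2: branch(Q, V, X2) = branch(B, op(5, 4), p(B, Q)),  branch(5, B, X1) = branch(5, p(d, X1), branch(one, V, V)).
Decompose branch/3: Q = B,  V = op(5, 4),  X2 = p(B, Q).
Bind Q := B; substituting into the one remaining equation that mentions Q gives: X2 = p(B, B).
Bind V := op(5, 4); substituting into the one remaining equation that mentions V gives: branch(5, B, X1) = branch(5, p(d, X1), branch(one, op(5, 4), op(5, 4))).
Bind X2 := p(B, B); no other remaining equation mentions X2.
Decompose branch/3: 5 = 5,  B = p(d, X1),  X1 = branch(one, op(5, 4), op(5, 4)).
Delete trivial equation 5 = 5.
Bind B := p(d, X1); no other remaining equation mentions B. Substituting into the earlier bindings gives Q := p(d, X1), X2 := p(p(d, X1), p(d, X1)).
Bind X1 := branch(one, op(5, 4), op(5, 4)). Substituting into the earlier bindings gives Q := p(d, branch(one, op(5, 4), op(5, 4))), X2 := p(p(d, branch(one, op(5, 4), op(5, 4))), p(d, branch(one, op(5, 4), op(5, 4)))), B := p(d, branch(one, op(5, 4), op(5, 4))).
MGU = { Q -> p(d, branch(one, op(5, 4), op(5, 4))), V -> op(5, 4), X2 -> p(p(d, branch(one, op(5, 4), op(5, 4))), p(d, branch(one, op(5, 4), op(5, 4)))), B -> p(d, branch(one, op(5, 4), op(5, 4))), X1 -> branch(one, op(5, 4), op(5, 4)) }, so B -> p(d, branch(one, op(5, 4), op(5, 4))).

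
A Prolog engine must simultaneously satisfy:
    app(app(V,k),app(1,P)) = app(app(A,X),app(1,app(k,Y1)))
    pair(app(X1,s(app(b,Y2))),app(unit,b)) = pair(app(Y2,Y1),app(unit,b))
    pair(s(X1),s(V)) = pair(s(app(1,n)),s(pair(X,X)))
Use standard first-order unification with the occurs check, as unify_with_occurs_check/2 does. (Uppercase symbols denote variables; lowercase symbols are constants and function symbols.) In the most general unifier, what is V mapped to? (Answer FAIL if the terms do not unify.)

Decompose app/2: app(V,k) = app(A,X),  app(1,P) = app(1,app(k,Y1)).
Decompose app/2: V = A,  k = X.
Bind V := A; substituting into the one remaining equation that mentions V gives: pair(s(X1),s(A)) = pair(s(app(1,n)),s(pair(X,X))).
Bind X := k; substituting into the one remaining equation that mentions X gives: pair(s(X1),s(A)) = pair(s(app(1,n)),s(pair(k,k))).
Decompose app/2: 1 = 1,  P = app(k,Y1).
Delete trivial equation 1 = 1.
Bind P := app(k,Y1); no other remaining equation mentions P.
Decompose pair/2: app(X1,s(app(b,Y2))) = app(Y2,Y1),  app(unit,b) = app(unit,b).
Decompose app/2: X1 = Y2,  s(app(b,Y2)) = Y1.
Bind X1 := Y2; substituting into the one remaining equation that mentions X1 gives: pair(s(Y2),s(A)) = pair(s(app(1,n)),s(pair(k,k))).
Bind Y1 := s(app(b,Y2)); no other remaining equation mentions Y1. Substituting into the earlier binding gives P := app(k,s(app(b,Y2))).
Delete trivial equation app(unit,b) = app(unit,b).
Decompose pair/2: s(Y2) = s(app(1,n)),  s(A) = s(pair(k,k)).
Decompose s/1: Y2 = app(1,n).
Bind Y2 := app(1,n); no other remaining equation mentions Y2. Substituting into the earlier bindings gives P := app(k,s(app(b,app(1,n)))), X1 := app(1,n), Y1 := s(app(b,app(1,n))).
Decompose s/1: A = pair(k,k).
Bind A := pair(k,k). Substituting into the earlier binding gives V := pair(k,k).
MGU = { V = pair(k,k), X = k, P = app(k,s(app(b,app(1,n)))), X1 = app(1,n), Y1 = s(app(b,app(1,n))), Y2 = app(1,n), A = pair(k,k) }, so V = pair(k,k).

pair(k,k)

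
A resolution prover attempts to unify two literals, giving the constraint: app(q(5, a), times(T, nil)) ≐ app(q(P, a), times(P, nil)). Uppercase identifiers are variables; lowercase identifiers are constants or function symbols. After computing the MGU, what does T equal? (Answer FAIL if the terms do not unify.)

Decompose app/2: q(5, a) ≐ q(P, a),  times(T, nil) ≐ times(P, nil).
Decompose q/2: 5 ≐ P,  a ≐ a.
Bind P := 5; substituting into the one remaining equation that mentions P gives: times(T, nil) ≐ times(5, nil).
Delete trivial equation a ≐ a.
Decompose times/2: T ≐ 5,  nil ≐ nil.
Bind T := 5; no other remaining equation mentions T.
Delete trivial equation nil ≐ nil.
MGU = { P := 5, T := 5 }, so T := 5.

5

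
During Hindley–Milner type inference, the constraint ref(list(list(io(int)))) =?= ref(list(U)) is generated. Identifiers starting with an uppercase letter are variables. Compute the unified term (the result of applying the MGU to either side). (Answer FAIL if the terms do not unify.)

Decompose ref/1: list(list(io(int))) =?= list(U).
Decompose list/1: list(io(int)) =?= U.
Bind U := list(io(int)).
Applying the MGU to either side gives ref(list(list(io(int)))).

ref(list(list(io(int))))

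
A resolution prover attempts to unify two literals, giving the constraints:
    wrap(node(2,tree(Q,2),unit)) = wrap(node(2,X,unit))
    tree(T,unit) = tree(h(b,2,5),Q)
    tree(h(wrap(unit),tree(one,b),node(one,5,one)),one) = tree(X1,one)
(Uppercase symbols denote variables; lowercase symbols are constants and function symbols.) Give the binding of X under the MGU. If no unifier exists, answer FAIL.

Decompose wrap/1: node(2,tree(Q,2),unit) = node(2,X,unit).
Decompose node/3: 2 = 2,  tree(Q,2) = X,  unit = unit.
Delete trivial equation 2 = 2.
Bind X := tree(Q,2); no other remaining equation mentions X.
Delete trivial equation unit = unit.
Decompose tree/2: T = h(b,2,5),  unit = Q.
Bind T := h(b,2,5); no other remaining equation mentions T.
Bind Q := unit; no other remaining equation mentions Q. Substituting into the earlier binding gives X := tree(unit,2).
Decompose tree/2: h(wrap(unit),tree(one,b),node(one,5,one)) = X1,  one = one.
Bind X1 := h(wrap(unit),tree(one,b),node(one,5,one)); no other remaining equation mentions X1.
Delete trivial equation one = one.
MGU = { X ↦ tree(unit,2), T ↦ h(b,2,5), Q ↦ unit, X1 ↦ h(wrap(unit),tree(one,b),node(one,5,one)) }, so X ↦ tree(unit,2).

tree(unit,2)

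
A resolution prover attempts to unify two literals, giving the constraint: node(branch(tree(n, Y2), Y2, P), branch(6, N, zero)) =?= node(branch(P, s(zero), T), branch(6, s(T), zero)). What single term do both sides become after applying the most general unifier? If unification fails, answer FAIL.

Decompose node/2: branch(tree(n, Y2), Y2, P) =?= branch(P, s(zero), T),  branch(6, N, zero) =?= branch(6, s(T), zero).
Decompose branch/3: tree(n, Y2) =?= P,  Y2 =?= s(zero),  P =?= T.
Bind P := tree(n, Y2); substituting into the one remaining equation that mentions P gives: tree(n, Y2) =?= T.
Bind Y2 := s(zero); substituting into the one remaining equation that mentions Y2 gives: tree(n, s(zero)) =?= T. Substituting into the earlier binding gives P := tree(n, s(zero)).
Bind T := tree(n, s(zero)); substituting into the remaining equation gives: branch(6, N, zero) =?= branch(6, s(tree(n, s(zero))), zero).
Decompose branch/3: 6 =?= 6,  N =?= s(tree(n, s(zero))),  zero =?= zero.
Delete trivial equation 6 =?= 6.
Bind N := s(tree(n, s(zero))); no other remaining equation mentions N.
Delete trivial equation zero =?= zero.
Applying the MGU to either side gives node(branch(tree(n, s(zero)), s(zero), tree(n, s(zero))), branch(6, s(tree(n, s(zero))), zero)).

node(branch(tree(n, s(zero)), s(zero), tree(n, s(zero))), branch(6, s(tree(n, s(zero))), zero))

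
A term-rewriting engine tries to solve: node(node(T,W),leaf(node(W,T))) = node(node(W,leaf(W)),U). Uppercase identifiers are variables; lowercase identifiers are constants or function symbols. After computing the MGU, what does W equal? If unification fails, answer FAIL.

FAIL

Decompose node/2: node(T,W) = node(W,leaf(W)),  leaf(node(W,T)) = U.
Decompose node/2: T = W,  W = leaf(W).
Bind T := W; substituting into the one remaining equation that mentions T gives: leaf(node(W,W)) = U.
Occurs check fails: W occurs in leaf(W); the equation W = leaf(W) has no finite solution.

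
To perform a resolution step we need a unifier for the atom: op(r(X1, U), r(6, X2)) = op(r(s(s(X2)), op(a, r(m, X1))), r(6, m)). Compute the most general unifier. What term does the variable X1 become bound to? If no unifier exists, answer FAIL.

Decompose op/2: r(X1, U) = r(s(s(X2)), op(a, r(m, X1))),  r(6, X2) = r(6, m).
Decompose r/2: X1 = s(s(X2)),  U = op(a, r(m, X1)).
Bind X1 := s(s(X2)); substituting into the one remaining equation that mentions X1 gives: U = op(a, r(m, s(s(X2)))).
Bind U := op(a, r(m, s(s(X2)))); no other remaining equation mentions U.
Decompose r/2: 6 = 6,  X2 = m.
Delete trivial equation 6 = 6.
Bind X2 := m. Substituting into the earlier bindings gives X1 := s(s(m)), U := op(a, r(m, s(s(m)))).
MGU = { X1 := s(s(m)), U := op(a, r(m, s(s(m)))), X2 := m }, so X1 := s(s(m)).

s(s(m))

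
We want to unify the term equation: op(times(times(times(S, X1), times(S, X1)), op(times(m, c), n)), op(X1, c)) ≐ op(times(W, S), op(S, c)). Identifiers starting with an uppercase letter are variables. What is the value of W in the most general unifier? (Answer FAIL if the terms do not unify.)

times(times(op(times(m, c), n), op(times(m, c), n)), times(op(times(m, c), n), op(times(m, c), n)))

Decompose op/2: times(times(times(S, X1), times(S, X1)), op(times(m, c), n)) ≐ times(W, S),  op(X1, c) ≐ op(S, c).
Decompose times/2: times(times(S, X1), times(S, X1)) ≐ W,  op(times(m, c), n) ≐ S.
Bind W := times(times(S, X1), times(S, X1)); no other remaining equation mentions W.
Bind S := op(times(m, c), n); substituting into the remaining equation gives: op(X1, c) ≐ op(op(times(m, c), n), c). Substituting into the earlier binding gives W := times(times(op(times(m, c), n), X1), times(op(times(m, c), n), X1)).
Decompose op/2: X1 ≐ op(times(m, c), n),  c ≐ c.
Bind X1 := op(times(m, c), n); no other remaining equation mentions X1. Substituting into the earlier binding gives W := times(times(op(times(m, c), n), op(times(m, c), n)), times(op(times(m, c), n), op(times(m, c), n))).
Delete trivial equation c ≐ c.
MGU = { W := times(times(op(times(m, c), n), op(times(m, c), n)), times(op(times(m, c), n), op(times(m, c), n))), S := op(times(m, c), n), X1 := op(times(m, c), n) }, so W := times(times(op(times(m, c), n), op(times(m, c), n)), times(op(times(m, c), n), op(times(m, c), n))).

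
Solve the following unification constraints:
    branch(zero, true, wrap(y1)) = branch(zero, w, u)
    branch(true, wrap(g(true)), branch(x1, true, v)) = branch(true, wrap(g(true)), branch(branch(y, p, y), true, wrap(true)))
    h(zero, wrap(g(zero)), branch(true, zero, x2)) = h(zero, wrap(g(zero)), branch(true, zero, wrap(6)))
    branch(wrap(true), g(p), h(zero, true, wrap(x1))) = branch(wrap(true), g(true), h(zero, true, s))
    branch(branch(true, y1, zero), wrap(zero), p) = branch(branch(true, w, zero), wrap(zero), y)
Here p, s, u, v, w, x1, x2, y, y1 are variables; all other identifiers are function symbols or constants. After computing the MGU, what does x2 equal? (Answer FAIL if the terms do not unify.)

Decompose branch/3: zero = zero,  true = w,  wrap(y1) = u.
Delete trivial equation zero = zero.
Bind w := true; substituting into the one remaining equation that mentions w gives: branch(branch(true, y1, zero), wrap(zero), p) = branch(branch(true, true, zero), wrap(zero), y).
Bind u := wrap(y1); no other remaining equation mentions u.
Decompose branch/3: true = true,  wrap(g(true)) = wrap(g(true)),  branch(x1, true, v) = branch(branch(y, p, y), true, wrap(true)).
Delete trivial equation true = true.
Delete trivial equation wrap(g(true)) = wrap(g(true)).
Decompose branch/3: x1 = branch(y, p, y),  true = true,  v = wrap(true).
Bind x1 := branch(y, p, y); substituting into the one remaining equation that mentions x1 gives: branch(wrap(true), g(p), h(zero, true, wrap(branch(y, p, y)))) = branch(wrap(true), g(true), h(zero, true, s)).
Delete trivial equation true = true.
Bind v := wrap(true); no other remaining equation mentions v.
Decompose h/3: zero = zero,  wrap(g(zero)) = wrap(g(zero)),  branch(true, zero, x2) = branch(true, zero, wrap(6)).
Delete trivial equation zero = zero.
Delete trivial equation wrap(g(zero)) = wrap(g(zero)).
Decompose branch/3: true = true,  zero = zero,  x2 = wrap(6).
Delete trivial equation true = true.
Delete trivial equation zero = zero.
Bind x2 := wrap(6); no other remaining equation mentions x2.
Decompose branch/3: wrap(true) = wrap(true),  g(p) = g(true),  h(zero, true, wrap(branch(y, p, y))) = h(zero, true, s).
Delete trivial equation wrap(true) = wrap(true).
Decompose g/1: p = true.
Bind p := true; substituting into the remaining equations gives: h(zero, true, wrap(branch(y, true, y))) = h(zero, true, s),  branch(branch(true, y1, zero), wrap(zero), true) = branch(branch(true, true, zero), wrap(zero), y). Substituting into the earlier binding gives x1 := branch(y, true, y).
Decompose h/3: zero = zero,  true = true,  wrap(branch(y, true, y)) = s.
Delete trivial equation zero = zero.
Delete trivial equation true = true.
Bind s := wrap(branch(y, true, y)); no other remaining equation mentions s.
Decompose branch/3: branch(true, y1, zero) = branch(true, true, zero),  wrap(zero) = wrap(zero),  true = y.
Decompose branch/3: true = true,  y1 = true,  zero = zero.
Delete trivial equation true = true.
Bind y1 := true; no other remaining equation mentions y1. Substituting into the earlier binding gives u := wrap(true).
Delete trivial equation zero = zero.
Delete trivial equation wrap(zero) = wrap(zero).
Bind y := true. Substituting into the earlier bindings gives x1 := branch(true, true, true), s := wrap(branch(true, true, true)).
MGU = { w ↦ true, u ↦ wrap(true), x1 ↦ branch(true, true, true), v ↦ wrap(true), x2 ↦ wrap(6), p ↦ true, s ↦ wrap(branch(true, true, true)), y1 ↦ true, y ↦ true }, so x2 ↦ wrap(6).

wrap(6)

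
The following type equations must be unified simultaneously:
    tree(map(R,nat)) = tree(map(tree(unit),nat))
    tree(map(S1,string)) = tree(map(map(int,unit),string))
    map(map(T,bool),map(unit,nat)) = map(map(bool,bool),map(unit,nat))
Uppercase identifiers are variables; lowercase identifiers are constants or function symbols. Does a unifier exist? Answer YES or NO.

YES

Decompose tree/1: map(R,nat) = map(tree(unit),nat).
Decompose map/2: R = tree(unit),  nat = nat.
Bind R := tree(unit); no other remaining equation mentions R.
Delete trivial equation nat = nat.
Decompose tree/1: map(S1,string) = map(map(int,unit),string).
Decompose map/2: S1 = map(int,unit),  string = string.
Bind S1 := map(int,unit); no other remaining equation mentions S1.
Delete trivial equation string = string.
Decompose map/2: map(T,bool) = map(bool,bool),  map(unit,nat) = map(unit,nat).
Decompose map/2: T = bool,  bool = bool.
Bind T := bool; no other remaining equation mentions T.
Delete trivial equation bool = bool.
Delete trivial equation map(unit,nat) = map(unit,nat).
No equations remain and no clash or occurs-check failure arose, so a unifier exists.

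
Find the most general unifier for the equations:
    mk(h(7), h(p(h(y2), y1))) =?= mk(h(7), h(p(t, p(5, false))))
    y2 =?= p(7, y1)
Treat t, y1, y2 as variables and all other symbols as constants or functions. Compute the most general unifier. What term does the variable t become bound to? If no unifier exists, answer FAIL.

h(p(7, p(5, false)))

Decompose mk/2: h(7) =?= h(7),  h(p(h(y2), y1)) =?= h(p(t, p(5, false))).
Delete trivial equation h(7) =?= h(7).
Decompose h/1: p(h(y2), y1) =?= p(t, p(5, false)).
Decompose p/2: h(y2) =?= t,  y1 =?= p(5, false).
Bind t := h(y2); no other remaining equation mentions t.
Bind y1 := p(5, false); substituting into the remaining equation gives: y2 =?= p(7, p(5, false)).
Bind y2 := p(7, p(5, false)). Substituting into the earlier binding gives t := h(p(7, p(5, false))).
MGU = { t -> h(p(7, p(5, false))), y1 -> p(5, false), y2 -> p(7, p(5, false)) }, so t -> h(p(7, p(5, false))).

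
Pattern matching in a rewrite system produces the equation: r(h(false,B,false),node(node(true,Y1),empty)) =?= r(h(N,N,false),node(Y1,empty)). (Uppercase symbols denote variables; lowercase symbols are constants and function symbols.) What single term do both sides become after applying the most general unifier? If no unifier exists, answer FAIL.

FAIL

Decompose r/2: h(false,B,false) =?= h(N,N,false),  node(node(true,Y1),empty) =?= node(Y1,empty).
Decompose h/3: false =?= N,  B =?= N,  false =?= false.
Bind N := false; substituting into the one remaining equation that mentions N gives: B =?= false.
Bind B := false; no other remaining equation mentions B.
Delete trivial equation false =?= false.
Decompose node/2: node(true,Y1) =?= Y1,  empty =?= empty.
Occurs check fails: Y1 occurs in node(true,Y1); the equation Y1 =?= node(true,Y1) has no finite solution.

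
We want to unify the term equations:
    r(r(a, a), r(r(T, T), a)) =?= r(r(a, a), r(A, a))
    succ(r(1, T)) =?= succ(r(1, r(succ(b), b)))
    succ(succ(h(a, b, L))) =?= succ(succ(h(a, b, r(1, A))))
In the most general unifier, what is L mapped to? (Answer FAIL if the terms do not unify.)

r(1, r(r(succ(b), b), r(succ(b), b)))

Decompose r/2: r(a, a) =?= r(a, a),  r(r(T, T), a) =?= r(A, a).
Delete trivial equation r(a, a) =?= r(a, a).
Decompose r/2: r(T, T) =?= A,  a =?= a.
Bind A := r(T, T); substituting into the one remaining equation that mentions A gives: succ(succ(h(a, b, L))) =?= succ(succ(h(a, b, r(1, r(T, T))))).
Delete trivial equation a =?= a.
Decompose succ/1: r(1, T) =?= r(1, r(succ(b), b)).
Decompose r/2: 1 =?= 1,  T =?= r(succ(b), b).
Delete trivial equation 1 =?= 1.
Bind T := r(succ(b), b); substituting into the remaining equation gives: succ(succ(h(a, b, L))) =?= succ(succ(h(a, b, r(1, r(r(succ(b), b), r(succ(b), b)))))). Substituting into the earlier binding gives A := r(r(succ(b), b), r(succ(b), b)).
Decompose succ/1: succ(h(a, b, L)) =?= succ(h(a, b, r(1, r(r(succ(b), b), r(succ(b), b))))).
Decompose succ/1: h(a, b, L) =?= h(a, b, r(1, r(r(succ(b), b), r(succ(b), b)))).
Decompose h/3: a =?= a,  b =?= b,  L =?= r(1, r(r(succ(b), b), r(succ(b), b))).
Delete trivial equation a =?= a.
Delete trivial equation b =?= b.
Bind L := r(1, r(r(succ(b), b), r(succ(b), b))).
MGU = { A := r(r(succ(b), b), r(succ(b), b)), T := r(succ(b), b), L := r(1, r(r(succ(b), b), r(succ(b), b))) }, so L := r(1, r(r(succ(b), b), r(succ(b), b))).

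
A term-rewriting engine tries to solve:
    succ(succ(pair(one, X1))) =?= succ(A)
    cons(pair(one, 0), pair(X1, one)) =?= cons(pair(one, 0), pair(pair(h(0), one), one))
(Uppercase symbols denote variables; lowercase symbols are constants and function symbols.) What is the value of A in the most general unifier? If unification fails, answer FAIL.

Decompose succ/1: succ(pair(one, X1)) =?= A.
Bind A := succ(pair(one, X1)); no other remaining equation mentions A.
Decompose cons/2: pair(one, 0) =?= pair(one, 0),  pair(X1, one) =?= pair(pair(h(0), one), one).
Delete trivial equation pair(one, 0) =?= pair(one, 0).
Decompose pair/2: X1 =?= pair(h(0), one),  one =?= one.
Bind X1 := pair(h(0), one); no other remaining equation mentions X1. Substituting into the earlier binding gives A := succ(pair(one, pair(h(0), one))).
Delete trivial equation one =?= one.
MGU = { A ↦ succ(pair(one, pair(h(0), one))), X1 ↦ pair(h(0), one) }, so A ↦ succ(pair(one, pair(h(0), one))).

succ(pair(one, pair(h(0), one)))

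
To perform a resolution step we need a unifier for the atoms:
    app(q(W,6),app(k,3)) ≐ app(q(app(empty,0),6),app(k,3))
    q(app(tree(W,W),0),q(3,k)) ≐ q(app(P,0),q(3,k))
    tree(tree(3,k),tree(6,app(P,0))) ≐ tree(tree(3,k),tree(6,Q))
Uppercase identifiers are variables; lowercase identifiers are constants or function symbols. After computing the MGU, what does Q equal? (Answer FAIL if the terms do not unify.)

app(tree(app(empty,0),app(empty,0)),0)

Decompose app/2: q(W,6) ≐ q(app(empty,0),6),  app(k,3) ≐ app(k,3).
Decompose q/2: W ≐ app(empty,0),  6 ≐ 6.
Bind W := app(empty,0); substituting into the one remaining equation that mentions W gives: q(app(tree(app(empty,0),app(empty,0)),0),q(3,k)) ≐ q(app(P,0),q(3,k)).
Delete trivial equation 6 ≐ 6.
Delete trivial equation app(k,3) ≐ app(k,3).
Decompose q/2: app(tree(app(empty,0),app(empty,0)),0) ≐ app(P,0),  q(3,k) ≐ q(3,k).
Decompose app/2: tree(app(empty,0),app(empty,0)) ≐ P,  0 ≐ 0.
Bind P := tree(app(empty,0),app(empty,0)); substituting into the one remaining equation that mentions P gives: tree(tree(3,k),tree(6,app(tree(app(empty,0),app(empty,0)),0))) ≐ tree(tree(3,k),tree(6,Q)).
Delete trivial equation 0 ≐ 0.
Delete trivial equation q(3,k) ≐ q(3,k).
Decompose tree/2: tree(3,k) ≐ tree(3,k),  tree(6,app(tree(app(empty,0),app(empty,0)),0)) ≐ tree(6,Q).
Delete trivial equation tree(3,k) ≐ tree(3,k).
Decompose tree/2: 6 ≐ 6,  app(tree(app(empty,0),app(empty,0)),0) ≐ Q.
Delete trivial equation 6 ≐ 6.
Bind Q := app(tree(app(empty,0),app(empty,0)),0).
MGU = { W ↦ app(empty,0), P ↦ tree(app(empty,0),app(empty,0)), Q ↦ app(tree(app(empty,0),app(empty,0)),0) }, so Q ↦ app(tree(app(empty,0),app(empty,0)),0).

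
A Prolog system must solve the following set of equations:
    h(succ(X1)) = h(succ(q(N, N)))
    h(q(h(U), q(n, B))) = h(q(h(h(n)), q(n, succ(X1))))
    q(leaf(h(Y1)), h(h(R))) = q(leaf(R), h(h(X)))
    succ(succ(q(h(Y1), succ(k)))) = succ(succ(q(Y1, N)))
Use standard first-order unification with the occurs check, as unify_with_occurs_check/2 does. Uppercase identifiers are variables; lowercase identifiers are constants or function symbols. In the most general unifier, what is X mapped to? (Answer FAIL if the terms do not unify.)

Decompose h/1: succ(X1) = succ(q(N, N)).
Decompose succ/1: X1 = q(N, N).
Bind X1 := q(N, N); substituting into the one remaining equation that mentions X1 gives: h(q(h(U), q(n, B))) = h(q(h(h(n)), q(n, succ(q(N, N))))).
Decompose h/1: q(h(U), q(n, B)) = q(h(h(n)), q(n, succ(q(N, N)))).
Decompose q/2: h(U) = h(h(n)),  q(n, B) = q(n, succ(q(N, N))).
Decompose h/1: U = h(n).
Bind U := h(n); no other remaining equation mentions U.
Decompose q/2: n = n,  B = succ(q(N, N)).
Delete trivial equation n = n.
Bind B := succ(q(N, N)); no other remaining equation mentions B.
Decompose q/2: leaf(h(Y1)) = leaf(R),  h(h(R)) = h(h(X)).
Decompose leaf/1: h(Y1) = R.
Bind R := h(Y1); substituting into the one remaining equation that mentions R gives: h(h(h(Y1))) = h(h(X)).
Decompose h/1: h(h(Y1)) = h(X).
Decompose h/1: h(Y1) = X.
Bind X := h(Y1); no other remaining equation mentions X.
Decompose succ/1: succ(q(h(Y1), succ(k))) = succ(q(Y1, N)).
Decompose succ/1: q(h(Y1), succ(k)) = q(Y1, N).
Decompose q/2: h(Y1) = Y1,  succ(k) = N.
Occurs check fails: Y1 occurs in h(Y1); the equation Y1 = h(Y1) has no finite solution.

FAIL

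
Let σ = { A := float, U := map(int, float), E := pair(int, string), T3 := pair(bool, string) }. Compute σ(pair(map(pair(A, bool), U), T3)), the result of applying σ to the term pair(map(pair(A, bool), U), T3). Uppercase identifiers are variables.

pair(map(pair(float, bool), map(int, float)), pair(bool, string))

Replace each occurrence of A with float.
Replace each occurrence of U with map(int, float).
Replace each occurrence of T3 with pair(bool, string).
Result: pair(map(pair(float, bool), map(int, float)), pair(bool, string)).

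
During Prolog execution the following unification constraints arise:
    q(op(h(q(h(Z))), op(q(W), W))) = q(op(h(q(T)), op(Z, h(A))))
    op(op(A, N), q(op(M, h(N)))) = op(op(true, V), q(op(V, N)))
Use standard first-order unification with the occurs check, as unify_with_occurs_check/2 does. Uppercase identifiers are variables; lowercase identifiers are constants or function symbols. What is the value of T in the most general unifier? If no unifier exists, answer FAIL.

FAIL

Decompose q/1: op(h(q(h(Z))), op(q(W), W)) = op(h(q(T)), op(Z, h(A))).
Decompose op/2: h(q(h(Z))) = h(q(T)),  op(q(W), W) = op(Z, h(A)).
Decompose h/1: q(h(Z)) = q(T).
Decompose q/1: h(Z) = T.
Bind T := h(Z); no other remaining equation mentions T.
Decompose op/2: q(W) = Z,  W = h(A).
Bind Z := q(W); no other remaining equation mentions Z. Substituting into the earlier binding gives T := h(q(W)).
Bind W := h(A); no other remaining equation mentions W. Substituting into the earlier bindings gives T := h(q(h(A))), Z := q(h(A)).
Decompose op/2: op(A, N) = op(true, V),  q(op(M, h(N))) = q(op(V, N)).
Decompose op/2: A = true,  N = V.
Bind A := true; no other remaining equation mentions A. Substituting into the earlier bindings gives T := h(q(h(true))), Z := q(h(true)), W := h(true).
Bind N := V; substituting into the remaining equation gives: q(op(M, h(V))) = q(op(V, V)).
Decompose q/1: op(M, h(V)) = op(V, V).
Decompose op/2: M = V,  h(V) = V.
Bind M := V; no other remaining equation mentions M.
Occurs check fails: V occurs in h(V); the equation V = h(V) has no finite solution.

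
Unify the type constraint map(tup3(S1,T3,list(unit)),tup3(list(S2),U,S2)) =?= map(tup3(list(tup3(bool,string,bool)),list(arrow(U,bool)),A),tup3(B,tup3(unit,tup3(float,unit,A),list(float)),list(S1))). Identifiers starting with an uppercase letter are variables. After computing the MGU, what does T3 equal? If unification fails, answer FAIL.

list(arrow(tup3(unit,tup3(float,unit,list(unit)),list(float)),bool))

Decompose map/2: tup3(S1,T3,list(unit)) =?= tup3(list(tup3(bool,string,bool)),list(arrow(U,bool)),A),  tup3(list(S2),U,S2) =?= tup3(B,tup3(unit,tup3(float,unit,A),list(float)),list(S1)).
Decompose tup3/3: S1 =?= list(tup3(bool,string,bool)),  T3 =?= list(arrow(U,bool)),  list(unit) =?= A.
Bind S1 := list(tup3(bool,string,bool)); substituting into the one remaining equation that mentions S1 gives: tup3(list(S2),U,S2) =?= tup3(B,tup3(unit,tup3(float,unit,A),list(float)),list(list(tup3(bool,string,bool)))).
Bind T3 := list(arrow(U,bool)); no other remaining equation mentions T3.
Bind A := list(unit); substituting into the remaining equation gives: tup3(list(S2),U,S2) =?= tup3(B,tup3(unit,tup3(float,unit,list(unit)),list(float)),list(list(tup3(bool,string,bool)))).
Decompose tup3/3: list(S2) =?= B,  U =?= tup3(unit,tup3(float,unit,list(unit)),list(float)),  S2 =?= list(list(tup3(bool,string,bool))).
Bind B := list(S2); no other remaining equation mentions B.
Bind U := tup3(unit,tup3(float,unit,list(unit)),list(float)); no other remaining equation mentions U. Substituting into the earlier binding gives T3 := list(arrow(tup3(unit,tup3(float,unit,list(unit)),list(float)),bool)).
Bind S2 := list(list(tup3(bool,string,bool))). Substituting into the earlier binding gives B := list(list(list(tup3(bool,string,bool)))).
MGU = { S1 -> list(tup3(bool,string,bool)), T3 -> list(arrow(tup3(unit,tup3(float,unit,list(unit)),list(float)),bool)), A -> list(unit), B -> list(list(list(tup3(bool,string,bool)))), U -> tup3(unit,tup3(float,unit,list(unit)),list(float)), S2 -> list(list(tup3(bool,string,bool))) }, so T3 -> list(arrow(tup3(unit,tup3(float,unit,list(unit)),list(float)),bool)).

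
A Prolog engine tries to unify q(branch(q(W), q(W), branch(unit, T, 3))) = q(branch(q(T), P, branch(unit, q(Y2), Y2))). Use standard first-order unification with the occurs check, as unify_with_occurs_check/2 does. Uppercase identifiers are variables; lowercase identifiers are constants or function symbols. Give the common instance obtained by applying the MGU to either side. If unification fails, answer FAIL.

q(branch(q(q(3)), q(q(3)), branch(unit, q(3), 3)))

Decompose q/1: branch(q(W), q(W), branch(unit, T, 3)) = branch(q(T), P, branch(unit, q(Y2), Y2)).
Decompose branch/3: q(W) = q(T),  q(W) = P,  branch(unit, T, 3) = branch(unit, q(Y2), Y2).
Decompose q/1: W = T.
Bind W := T; substituting into the one remaining equation that mentions W gives: q(T) = P.
Bind P := q(T); no other remaining equation mentions P.
Decompose branch/3: unit = unit,  T = q(Y2),  3 = Y2.
Delete trivial equation unit = unit.
Bind T := q(Y2); no other remaining equation mentions T. Substituting into the earlier bindings gives W := q(Y2), P := q(q(Y2)).
Bind Y2 := 3. Substituting into the earlier bindings gives W := q(3), P := q(q(3)), T := q(3).
Applying the MGU to either side gives q(branch(q(q(3)), q(q(3)), branch(unit, q(3), 3))).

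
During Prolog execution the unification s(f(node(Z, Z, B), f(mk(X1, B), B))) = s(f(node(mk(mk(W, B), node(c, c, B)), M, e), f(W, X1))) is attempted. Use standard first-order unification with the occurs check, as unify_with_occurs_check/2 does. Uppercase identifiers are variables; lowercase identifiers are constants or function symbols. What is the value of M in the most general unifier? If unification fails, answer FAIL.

mk(mk(mk(e, e), e), node(c, c, e))

Decompose s/1: f(node(Z, Z, B), f(mk(X1, B), B)) = f(node(mk(mk(W, B), node(c, c, B)), M, e), f(W, X1)).
Decompose f/2: node(Z, Z, B) = node(mk(mk(W, B), node(c, c, B)), M, e),  f(mk(X1, B), B) = f(W, X1).
Decompose node/3: Z = mk(mk(W, B), node(c, c, B)),  Z = M,  B = e.
Bind Z := mk(mk(W, B), node(c, c, B)); substituting into the one remaining equation that mentions Z gives: mk(mk(W, B), node(c, c, B)) = M.
Bind M := mk(mk(W, B), node(c, c, B)); no other remaining equation mentions M.
Bind B := e; substituting into the remaining equation gives: f(mk(X1, e), e) = f(W, X1). Substituting into the earlier bindings gives Z := mk(mk(W, e), node(c, c, e)), M := mk(mk(W, e), node(c, c, e)).
Decompose f/2: mk(X1, e) = W,  e = X1.
Bind W := mk(X1, e); no other remaining equation mentions W. Substituting into the earlier bindings gives Z := mk(mk(mk(X1, e), e), node(c, c, e)), M := mk(mk(mk(X1, e), e), node(c, c, e)).
Bind X1 := e. Substituting into the earlier bindings gives Z := mk(mk(mk(e, e), e), node(c, c, e)), M := mk(mk(mk(e, e), e), node(c, c, e)), W := mk(e, e).
MGU = { Z ↦ mk(mk(mk(e, e), e), node(c, c, e)), M ↦ mk(mk(mk(e, e), e), node(c, c, e)), B ↦ e, W ↦ mk(e, e), X1 ↦ e }, so M ↦ mk(mk(mk(e, e), e), node(c, c, e)).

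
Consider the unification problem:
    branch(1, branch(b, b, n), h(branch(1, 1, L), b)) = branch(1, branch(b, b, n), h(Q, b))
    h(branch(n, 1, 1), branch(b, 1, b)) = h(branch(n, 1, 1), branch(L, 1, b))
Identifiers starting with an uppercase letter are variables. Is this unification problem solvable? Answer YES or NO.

Decompose branch/3: 1 = 1,  branch(b, b, n) = branch(b, b, n),  h(branch(1, 1, L), b) = h(Q, b).
Delete trivial equation 1 = 1.
Delete trivial equation branch(b, b, n) = branch(b, b, n).
Decompose h/2: branch(1, 1, L) = Q,  b = b.
Bind Q := branch(1, 1, L); no other remaining equation mentions Q.
Delete trivial equation b = b.
Decompose h/2: branch(n, 1, 1) = branch(n, 1, 1),  branch(b, 1, b) = branch(L, 1, b).
Delete trivial equation branch(n, 1, 1) = branch(n, 1, 1).
Decompose branch/3: b = L,  1 = 1,  b = b.
Bind L := b; no other remaining equation mentions L. Substituting into the earlier binding gives Q := branch(1, 1, b).
Delete trivial equation 1 = 1.
Delete trivial equation b = b.
No equations remain and no clash or occurs-check failure arose, so a unifier exists.

YES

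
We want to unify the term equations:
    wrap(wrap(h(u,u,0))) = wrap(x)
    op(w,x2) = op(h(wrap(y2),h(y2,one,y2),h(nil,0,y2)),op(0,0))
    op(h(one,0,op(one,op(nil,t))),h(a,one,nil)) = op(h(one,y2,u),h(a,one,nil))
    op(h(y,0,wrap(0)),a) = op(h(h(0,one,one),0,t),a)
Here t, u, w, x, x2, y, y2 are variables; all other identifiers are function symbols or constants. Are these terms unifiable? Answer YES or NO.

Decompose wrap/1: wrap(h(u,u,0)) = x.
Bind x := wrap(h(u,u,0)); no other remaining equation mentions x.
Decompose op/2: w = h(wrap(y2),h(y2,one,y2),h(nil,0,y2)),  x2 = op(0,0).
Bind w := h(wrap(y2),h(y2,one,y2),h(nil,0,y2)); no other remaining equation mentions w.
Bind x2 := op(0,0); no other remaining equation mentions x2.
Decompose op/2: h(one,0,op(one,op(nil,t))) = h(one,y2,u),  h(a,one,nil) = h(a,one,nil).
Decompose h/3: one = one,  0 = y2,  op(one,op(nil,t)) = u.
Delete trivial equation one = one.
Bind y2 := 0; no other remaining equation mentions y2. Substituting into the earlier binding gives w := h(wrap(0),h(0,one,0),h(nil,0,0)).
Bind u := op(one,op(nil,t)); no other remaining equation mentions u. Substituting into the earlier binding gives x := wrap(h(op(one,op(nil,t)),op(one,op(nil,t)),0)).
Delete trivial equation h(a,one,nil) = h(a,one,nil).
Decompose op/2: h(y,0,wrap(0)) = h(h(0,one,one),0,t),  a = a.
Decompose h/3: y = h(0,one,one),  0 = 0,  wrap(0) = t.
Bind y := h(0,one,one); no other remaining equation mentions y.
Delete trivial equation 0 = 0.
Bind t := wrap(0); no other remaining equation mentions t. Substituting into the earlier bindings gives x := wrap(h(op(one,op(nil,wrap(0))),op(one,op(nil,wrap(0))),0)), u := op(one,op(nil,wrap(0))).
Delete trivial equation a = a.
No equations remain and no clash or occurs-check failure arose, so a unifier exists.

YES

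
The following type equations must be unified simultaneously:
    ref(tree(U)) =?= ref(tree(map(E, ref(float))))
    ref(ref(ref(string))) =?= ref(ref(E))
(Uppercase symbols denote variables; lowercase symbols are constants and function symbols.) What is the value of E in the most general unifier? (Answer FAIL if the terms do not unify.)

ref(string)

Decompose ref/1: tree(U) =?= tree(map(E, ref(float))).
Decompose tree/1: U =?= map(E, ref(float)).
Bind U := map(E, ref(float)); no other remaining equation mentions U.
Decompose ref/1: ref(ref(string)) =?= ref(E).
Decompose ref/1: ref(string) =?= E.
Bind E := ref(string). Substituting into the earlier binding gives U := map(ref(string), ref(float)).
MGU = { U -> map(ref(string), ref(float)), E -> ref(string) }, so E -> ref(string).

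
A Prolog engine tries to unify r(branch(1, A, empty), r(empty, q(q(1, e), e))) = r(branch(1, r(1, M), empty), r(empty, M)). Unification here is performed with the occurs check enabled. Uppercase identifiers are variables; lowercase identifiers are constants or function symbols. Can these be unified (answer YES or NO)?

Decompose r/2: branch(1, A, empty) = branch(1, r(1, M), empty),  r(empty, q(q(1, e), e)) = r(empty, M).
Decompose branch/3: 1 = 1,  A = r(1, M),  empty = empty.
Delete trivial equation 1 = 1.
Bind A := r(1, M); no other remaining equation mentions A.
Delete trivial equation empty = empty.
Decompose r/2: empty = empty,  q(q(1, e), e) = M.
Delete trivial equation empty = empty.
Bind M := q(q(1, e), e). Substituting into the earlier binding gives A := r(1, q(q(1, e), e)).
No equations remain and no clash or occurs-check failure arose, so a unifier exists.

YES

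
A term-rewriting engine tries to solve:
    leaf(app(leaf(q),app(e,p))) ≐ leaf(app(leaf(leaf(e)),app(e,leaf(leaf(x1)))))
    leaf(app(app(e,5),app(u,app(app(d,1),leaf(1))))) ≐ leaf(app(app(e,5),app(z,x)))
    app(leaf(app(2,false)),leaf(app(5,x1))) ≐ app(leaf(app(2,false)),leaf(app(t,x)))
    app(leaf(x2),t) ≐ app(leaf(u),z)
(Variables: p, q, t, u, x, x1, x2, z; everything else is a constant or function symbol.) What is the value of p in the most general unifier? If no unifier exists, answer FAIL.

leaf(leaf(app(app(d,1),leaf(1))))

Decompose leaf/1: app(leaf(q),app(e,p)) ≐ app(leaf(leaf(e)),app(e,leaf(leaf(x1)))).
Decompose app/2: leaf(q) ≐ leaf(leaf(e)),  app(e,p) ≐ app(e,leaf(leaf(x1))).
Decompose leaf/1: q ≐ leaf(e).
Bind q := leaf(e); no other remaining equation mentions q.
Decompose app/2: e ≐ e,  p ≐ leaf(leaf(x1)).
Delete trivial equation e ≐ e.
Bind p := leaf(leaf(x1)); no other remaining equation mentions p.
Decompose leaf/1: app(app(e,5),app(u,app(app(d,1),leaf(1)))) ≐ app(app(e,5),app(z,x)).
Decompose app/2: app(e,5) ≐ app(e,5),  app(u,app(app(d,1),leaf(1))) ≐ app(z,x).
Delete trivial equation app(e,5) ≐ app(e,5).
Decompose app/2: u ≐ z,  app(app(d,1),leaf(1)) ≐ x.
Bind u := z; substituting into the one remaining equation that mentions u gives: app(leaf(x2),t) ≐ app(leaf(z),z).
Bind x := app(app(d,1),leaf(1)); substituting into the one remaining equation that mentions x gives: app(leaf(app(2,false)),leaf(app(5,x1))) ≐ app(leaf(app(2,false)),leaf(app(t,app(app(d,1),leaf(1))))).
Decompose app/2: leaf(app(2,false)) ≐ leaf(app(2,false)),  leaf(app(5,x1)) ≐ leaf(app(t,app(app(d,1),leaf(1)))).
Delete trivial equation leaf(app(2,false)) ≐ leaf(app(2,false)).
Decompose leaf/1: app(5,x1) ≐ app(t,app(app(d,1),leaf(1))).
Decompose app/2: 5 ≐ t,  x1 ≐ app(app(d,1),leaf(1)).
Bind t := 5; substituting into the one remaining equation that mentions t gives: app(leaf(x2),5) ≐ app(leaf(z),z).
Bind x1 := app(app(d,1),leaf(1)); no other remaining equation mentions x1. Substituting into the earlier binding gives p := leaf(leaf(app(app(d,1),leaf(1)))).
Decompose app/2: leaf(x2) ≐ leaf(z),  5 ≐ z.
Decompose leaf/1: x2 ≐ z.
Bind x2 := z; no other remaining equation mentions x2.
Bind z := 5. Substituting into the earlier bindings gives u := 5, x2 := 5.
MGU = { q := leaf(e), p := leaf(leaf(app(app(d,1),leaf(1)))), u := 5, x := app(app(d,1),leaf(1)), t := 5, x1 := app(app(d,1),leaf(1)), x2 := 5, z := 5 }, so p := leaf(leaf(app(app(d,1),leaf(1)))).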